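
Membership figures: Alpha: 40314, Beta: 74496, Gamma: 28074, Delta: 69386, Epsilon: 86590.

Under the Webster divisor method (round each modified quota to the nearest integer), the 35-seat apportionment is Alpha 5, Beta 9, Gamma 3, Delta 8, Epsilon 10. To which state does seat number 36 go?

Priority for the next seat is population ÷ (current seats + 0.5).
Priorities: Alpha 7329.818, Beta 7841.684, Gamma 8021.143, Delta 8163.059, Epsilon 8246.667.
Highest priority: Epsilon.

Epsilon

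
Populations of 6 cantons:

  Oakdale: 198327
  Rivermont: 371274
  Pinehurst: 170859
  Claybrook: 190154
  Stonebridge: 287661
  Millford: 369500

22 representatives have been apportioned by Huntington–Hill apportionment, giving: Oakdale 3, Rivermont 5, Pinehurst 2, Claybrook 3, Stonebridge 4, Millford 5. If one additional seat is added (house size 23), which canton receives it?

Pinehurst

Priority for the next seat is population ÷ (√(s·(s+1))).
Priorities: Oakdale 57252.073, Rivermont 67785.048, Pinehurst 69752.895, Claybrook 54892.732, Stonebridge 64322.955, Millford 67461.162.
Highest priority: Pinehurst.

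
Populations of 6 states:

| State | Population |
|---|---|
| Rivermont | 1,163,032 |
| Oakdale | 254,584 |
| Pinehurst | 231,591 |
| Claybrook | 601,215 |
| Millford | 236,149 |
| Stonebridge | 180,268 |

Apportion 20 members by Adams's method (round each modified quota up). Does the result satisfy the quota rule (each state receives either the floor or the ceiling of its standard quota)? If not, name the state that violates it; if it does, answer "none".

none

Standard quotas: Rivermont 8.722, Oakdale 1.909, Pinehurst 1.737, Claybrook 4.509, Millford 1.771, Stonebridge 1.352.
Adams allocation: Rivermont 8, Oakdale 2, Pinehurst 2, Claybrook 4, Millford 2, Stonebridge 2.
Every allocation lies between the lower and upper quota.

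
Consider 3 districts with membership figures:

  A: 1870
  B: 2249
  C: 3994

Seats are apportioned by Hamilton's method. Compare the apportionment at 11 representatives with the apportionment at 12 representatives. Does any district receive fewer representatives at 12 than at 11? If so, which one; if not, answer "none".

At 11 seats: A 3, B 3, C 5.
At 12 seats: A 3, B 3, C 6.
No district's allocation decreased.

none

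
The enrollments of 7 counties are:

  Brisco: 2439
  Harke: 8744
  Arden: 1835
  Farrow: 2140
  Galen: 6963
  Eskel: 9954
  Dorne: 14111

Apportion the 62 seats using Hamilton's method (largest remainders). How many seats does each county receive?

Brisco=3, Harke=12, Arden=3, Farrow=3, Galen=9, Eskel=13, Dorne=19

Standard divisor: 46186 ÷ 62 ≈ 744.935.
Standard quotas: Brisco 3.2741, Harke 11.7379, Arden 2.4633, Farrow 2.8727, Galen 9.3471, Eskel 13.3622, Dorne 18.9426.
Lower quotas: Brisco 3, Harke 11, Arden 2, Farrow 2, Galen 9, Eskel 13, Dorne 18 (sum 58, leaving 4 seats).
Remainders in descending order: Dorne 0.9426, Farrow 0.8727, Harke 0.7379, Arden 0.4633, Eskel 0.3622, Galen 0.3471, Brisco 0.2741.
The surplus seats go to Dorne, Farrow, Harke, Arden.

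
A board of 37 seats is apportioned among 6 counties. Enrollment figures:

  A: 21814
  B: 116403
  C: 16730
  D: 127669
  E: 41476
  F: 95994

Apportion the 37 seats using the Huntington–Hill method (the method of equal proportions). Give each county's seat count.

A 2, B 10, C 2, D 11, E 4, F 8

With divisor 11571: modified quotas A 1.885, B 10.060, C 1.446, D 11.034, E 3.584, F 8.296.
Geometric-mean thresholds: A √(1·2)=1.414, B √(10·11)=10.488, C √(1·2)=1.414, D √(11·12)=11.489, E √(3·4)=3.464, F √(8·9)=8.485.
Each quota rounded against its threshold gives A 2, B 10, C 2, D 11, E 4, F 8 (total 37).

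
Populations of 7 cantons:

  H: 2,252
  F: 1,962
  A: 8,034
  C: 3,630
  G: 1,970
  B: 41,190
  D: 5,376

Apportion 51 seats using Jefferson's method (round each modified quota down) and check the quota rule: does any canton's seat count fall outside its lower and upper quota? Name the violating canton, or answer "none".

Standard quotas: H 1.783, F 1.553, A 6.361, C 2.874, G 1.560, B 32.612, D 4.256.
Jefferson allocation: H 1, F 1, A 6, C 3, G 1, B 35, D 4.
B has quota 32.612 (lower 32, upper 33) but receives 35 — outside the quota interval.

B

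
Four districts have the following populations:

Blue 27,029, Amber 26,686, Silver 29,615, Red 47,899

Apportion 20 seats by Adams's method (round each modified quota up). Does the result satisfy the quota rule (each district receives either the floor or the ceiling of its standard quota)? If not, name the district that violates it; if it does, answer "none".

none

Standard quotas: Blue 4.119, Amber 4.067, Silver 4.513, Red 7.300.
Adams allocation: Blue 4, Amber 4, Silver 5, Red 7.
Every allocation lies between the lower and upper quota.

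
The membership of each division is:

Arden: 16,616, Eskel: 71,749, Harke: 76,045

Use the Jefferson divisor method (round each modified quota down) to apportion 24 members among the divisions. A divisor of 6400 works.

Arden 2, Eskel 11, Harke 11

With modified divisor 6400: modified quotas Arden 2.596, Eskel 11.211, Harke 11.882.
Rounding down: Arden 2, Eskel 11, Harke 11 (total 24).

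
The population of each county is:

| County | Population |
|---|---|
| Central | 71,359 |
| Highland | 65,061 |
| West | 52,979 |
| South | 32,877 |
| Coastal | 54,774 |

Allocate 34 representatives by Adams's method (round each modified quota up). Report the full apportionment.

Central=9, Highland=8, West=6, South=4, Coastal=7

Standard divisor 277050/34 ≈ 8148.529; standard quotas: Central 8.757, Highland 7.984, West 6.502, South 4.035, Coastal 6.722.
Rounding up gives 9, 8, 7, 5, 7 = 36 seats, so the divisor must be adjusted.
With modified divisor 8870: modified quotas Central 8.045, Highland 7.335, West 5.973, South 3.707, Coastal 6.175.
Rounding up: Central 9, Highland 8, West 6, South 4, Coastal 7 (total 34).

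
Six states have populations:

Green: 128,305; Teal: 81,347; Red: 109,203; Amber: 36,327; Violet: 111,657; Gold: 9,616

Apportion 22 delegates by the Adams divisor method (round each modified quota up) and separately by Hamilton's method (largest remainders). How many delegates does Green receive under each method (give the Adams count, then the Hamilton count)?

5 and 6

Adams: Green 5, Teal 4, Red 5, Amber 2, Violet 5, Gold 1.
Hamilton: Green 6, Teal 4, Red 5, Amber 2, Violet 5, Gold 0.
Green gets 5 under Adams and 6 under Hamilton.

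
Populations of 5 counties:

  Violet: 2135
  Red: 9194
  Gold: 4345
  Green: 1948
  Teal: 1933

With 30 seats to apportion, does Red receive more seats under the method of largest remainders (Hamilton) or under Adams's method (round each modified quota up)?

Hamilton: Violet 3, Red 14, Gold 7, Green 3, Teal 3.
Adams: Violet 4, Red 13, Gold 7, Green 3, Teal 3.
Red gets 14 under Hamilton and 13 under Adams.

Hamilton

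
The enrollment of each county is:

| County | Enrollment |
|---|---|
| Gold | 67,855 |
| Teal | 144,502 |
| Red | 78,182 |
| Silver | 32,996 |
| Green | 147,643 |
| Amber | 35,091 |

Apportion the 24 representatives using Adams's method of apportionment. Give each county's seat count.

Gold: 3, Teal: 6, Red: 4, Silver: 2, Green: 7, Amber: 2

Standard divisor 506269/24 ≈ 21094.542; standard quotas: Gold 3.217, Teal 6.850, Red 3.706, Silver 1.564, Green 6.999, Amber 1.664.
Rounding up gives 4, 7, 4, 2, 7, 2 = 26 seats, so the divisor must be adjusted.
With modified divisor 24300: modified quotas Gold 2.792, Teal 5.947, Red 3.217, Silver 1.358, Green 6.076, Amber 1.444.
Rounding up: Gold 3, Teal 6, Red 4, Silver 2, Green 7, Amber 2 (total 24).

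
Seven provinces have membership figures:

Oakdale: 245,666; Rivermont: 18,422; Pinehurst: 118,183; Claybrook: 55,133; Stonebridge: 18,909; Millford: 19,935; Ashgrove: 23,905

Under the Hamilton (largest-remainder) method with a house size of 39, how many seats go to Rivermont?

1

The standard divisor is 500153/39 ≈ 12824.436.
Standard quotas: Oakdale 19.1561, Rivermont 1.4365, Pinehurst 9.2155, Claybrook 4.2991, Stonebridge 1.4745, Millford 1.5545, Ashgrove 1.8640.
Lower quotas: Oakdale 19, Rivermont 1, Pinehurst 9, Claybrook 4, Stonebridge 1, Millford 1, Ashgrove 1 (sum 36, leaving 3 seats).
Remainders in descending order: Ashgrove 0.8640, Millford 0.5545, Stonebridge 0.4745, Rivermont 0.4365, Claybrook 0.2991, Pinehurst 0.2155, Oakdale 0.1561.
The surplus seats go to Ashgrove, Millford, Stonebridge.
Rivermont receives 1.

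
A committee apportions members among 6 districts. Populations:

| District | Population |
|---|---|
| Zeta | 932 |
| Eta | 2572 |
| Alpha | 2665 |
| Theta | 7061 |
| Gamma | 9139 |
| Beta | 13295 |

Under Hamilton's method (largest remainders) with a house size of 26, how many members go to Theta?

Standard divisor: 35664 ÷ 26 ≈ 1371.692.
Standard quotas: Zeta 0.6795, Eta 1.8751, Alpha 1.9429, Theta 5.1477, Gamma 6.6626, Beta 9.6924.
Lower quotas: Zeta 0, Eta 1, Alpha 1, Theta 5, Gamma 6, Beta 9 (sum 22, leaving 4 seats).
Remainders in descending order: Alpha 0.9429, Eta 0.8751, Beta 0.6924, Zeta 0.6795, Gamma 0.6626, Theta 0.1477.
The surplus seats go to Alpha, Eta, Beta, Zeta.
Theta receives 5.

5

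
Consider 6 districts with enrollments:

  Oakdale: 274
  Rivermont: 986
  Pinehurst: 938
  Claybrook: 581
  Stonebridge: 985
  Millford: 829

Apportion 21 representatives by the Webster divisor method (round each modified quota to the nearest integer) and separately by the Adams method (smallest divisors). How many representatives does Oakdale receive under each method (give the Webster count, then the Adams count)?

1 and 2

Webster: Oakdale 1, Rivermont 5, Pinehurst 4, Claybrook 3, Stonebridge 4, Millford 4.
Adams: Oakdale 2, Rivermont 4, Pinehurst 4, Claybrook 3, Stonebridge 4, Millford 4.
Oakdale gets 1 under Webster and 2 under Adams.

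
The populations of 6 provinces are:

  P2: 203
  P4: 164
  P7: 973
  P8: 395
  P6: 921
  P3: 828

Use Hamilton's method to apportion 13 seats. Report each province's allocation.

P2=1, P4=1, P7=4, P8=1, P6=3, P3=3

The standard divisor is 3484/13 = 268.
Standard quotas: P2 0.757, P4 0.612, P7 3.631, P8 1.474, P6 3.437, P3 3.090.
Lower quotas: P2 0, P4 0, P7 3, P8 1, P6 3, P3 3 (sum 10, leaving 3 seats).
Remainders in descending order: P2 0.757, P7 0.631, P4 0.612, P8 0.474, P6 0.437, P3 0.090.
Largest remainders: P2, P7, P4 receive the extra seats.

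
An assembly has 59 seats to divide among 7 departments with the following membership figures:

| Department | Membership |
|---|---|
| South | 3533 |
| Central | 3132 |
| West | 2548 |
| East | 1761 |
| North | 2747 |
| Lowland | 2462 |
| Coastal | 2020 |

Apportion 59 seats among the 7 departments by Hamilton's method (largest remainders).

South=11; Central=10; West=8; East=6; North=9; Lowland=8; Coastal=7

Total 18203; standard divisor 18203/59 ≈ 308.525.
Standard quotas: South 11.451, Central 10.152, West 8.259, East 5.708, North 8.904, Lowland 7.980, Coastal 6.547.
Lower quotas: South 11, Central 10, West 8, East 5, North 8, Lowland 7, Coastal 6 (sum 55, leaving 4 seats).
Remainders in descending order: Lowland 0.980, North 0.904, East 0.708, Coastal 0.547, South 0.451, West 0.259, Central 0.152.
The surplus seats go to Lowland, North, East, Coastal.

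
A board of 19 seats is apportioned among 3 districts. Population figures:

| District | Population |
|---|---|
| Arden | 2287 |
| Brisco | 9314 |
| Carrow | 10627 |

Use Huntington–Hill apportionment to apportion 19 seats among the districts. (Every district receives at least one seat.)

With divisor 1182: modified quotas Arden 1.935, Brisco 7.880, Carrow 8.991.
Geometric-mean thresholds: Arden √(1·2)=1.414, Brisco √(7·8)=7.483, Carrow √(8·9)=8.485.
Each quota rounded against its threshold gives Arden 2, Brisco 8, Carrow 9 (total 19).

Arden: 2; Brisco: 8; Carrow: 9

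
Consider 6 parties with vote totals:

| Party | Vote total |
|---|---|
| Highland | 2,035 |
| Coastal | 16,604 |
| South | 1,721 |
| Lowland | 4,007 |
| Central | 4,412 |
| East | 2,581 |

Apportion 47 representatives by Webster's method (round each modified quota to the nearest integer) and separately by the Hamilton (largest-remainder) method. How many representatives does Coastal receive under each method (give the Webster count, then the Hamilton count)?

Webster: Highland 3, Coastal 24, South 3, Lowland 6, Central 7, East 4.
Hamilton: Highland 3, Coastal 25, South 2, Lowland 6, Central 7, East 4.
Coastal gets 24 under Webster and 25 under Hamilton.

24 and 25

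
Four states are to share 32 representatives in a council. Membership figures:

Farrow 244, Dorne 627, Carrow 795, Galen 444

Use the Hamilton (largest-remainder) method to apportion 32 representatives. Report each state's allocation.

Total 2110; standard divisor 2110/32 ≈ 65.938.
Standard quotas: Farrow 3.700, Dorne 9.509, Carrow 12.057, Galen 6.734.
Lower quotas: Farrow 3, Dorne 9, Carrow 12, Galen 6 (sum 30, leaving 2 seats).
Remainders in descending order: Galen 0.734, Farrow 0.700, Dorne 0.509, Carrow 0.057.
Largest remainders: Galen, Farrow receive the extra seats.

Farrow 4; Dorne 9; Carrow 12; Galen 7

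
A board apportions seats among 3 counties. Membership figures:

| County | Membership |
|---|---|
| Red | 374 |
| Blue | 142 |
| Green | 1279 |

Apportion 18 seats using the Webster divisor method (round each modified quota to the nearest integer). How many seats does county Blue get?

Standard divisor 1795/18 ≈ 99.722; standard quotas: Red 3.750, Blue 1.424, Green 12.826.
Rounding to the nearest integer gives Red 4, Blue 1, Green 13 — total 18, matching the house size, so no adjustment is needed.
Blue receives 1.

1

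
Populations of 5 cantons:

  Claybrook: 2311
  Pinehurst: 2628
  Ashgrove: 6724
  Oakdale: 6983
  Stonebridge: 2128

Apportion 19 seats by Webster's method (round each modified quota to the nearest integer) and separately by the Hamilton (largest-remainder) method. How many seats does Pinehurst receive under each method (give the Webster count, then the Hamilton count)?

Webster: Claybrook 2, Pinehurst 2, Ashgrove 6, Oakdale 7, Stonebridge 2.
Hamilton: Claybrook 2, Pinehurst 3, Ashgrove 6, Oakdale 6, Stonebridge 2.
Pinehurst gets 2 under Webster and 3 under Hamilton.

2 and 3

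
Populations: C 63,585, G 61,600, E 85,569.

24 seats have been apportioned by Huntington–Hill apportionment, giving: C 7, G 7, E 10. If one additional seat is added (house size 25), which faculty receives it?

Priority for the next seat is population ÷ (√(s·(s+1))).
Priorities: C 8496.903, G 8231.646, E 8158.684.
Highest priority: C.

C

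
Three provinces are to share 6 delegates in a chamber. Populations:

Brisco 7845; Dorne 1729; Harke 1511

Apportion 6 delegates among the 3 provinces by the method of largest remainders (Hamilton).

Brisco 4; Dorne 1; Harke 1

Total 11085; standard divisor 11085/6 ≈ 1847.5.
Standard quotas: Brisco 4.2463, Dorne 0.9359, Harke 0.8179.
Lower quotas: Brisco 4, Dorne 0, Harke 0 (sum 4, leaving 2 seats).
Remainders in descending order: Dorne 0.9359, Harke 0.8179, Brisco 0.2463.
The surplus seats go to Dorne, Harke.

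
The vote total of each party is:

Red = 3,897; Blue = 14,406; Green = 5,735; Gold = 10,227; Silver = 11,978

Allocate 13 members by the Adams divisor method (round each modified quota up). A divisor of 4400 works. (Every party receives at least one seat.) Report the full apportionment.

With modified divisor 4400: modified quotas Red 0.886, Blue 3.274, Green 1.303, Gold 2.324, Silver 2.722.
Rounding up: Red 1, Blue 4, Green 2, Gold 3, Silver 3 (total 13).

Red 1, Blue 4, Green 2, Gold 3, Silver 3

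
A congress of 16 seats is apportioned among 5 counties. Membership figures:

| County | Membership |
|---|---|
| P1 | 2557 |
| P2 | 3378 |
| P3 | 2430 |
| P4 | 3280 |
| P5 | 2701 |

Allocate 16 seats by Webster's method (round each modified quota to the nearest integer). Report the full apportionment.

P1 3, P2 4, P3 3, P4 3, P5 3

Standard divisor 14346/16 ≈ 896.625; standard quotas: P1 2.852, P2 3.767, P3 2.710, P4 3.658, P5 3.012.
Rounding to the nearest integer gives 3, 4, 3, 4, 3 = 17 seats, so the divisor must be adjusted.
With modified divisor 950: modified quotas P1 2.692, P2 3.556, P3 2.558, P4 3.453, P5 2.843.
Rounding to the nearest integer: P1 3, P2 4, P3 3, P4 3, P5 3 (total 16).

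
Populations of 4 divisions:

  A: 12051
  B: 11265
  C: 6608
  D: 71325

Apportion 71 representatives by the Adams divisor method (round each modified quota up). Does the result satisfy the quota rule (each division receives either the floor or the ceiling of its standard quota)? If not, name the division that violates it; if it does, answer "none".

Standard quotas: A 8.451, B 7.899, C 4.634, D 50.016.
Adams allocation: A 9, B 8, C 5, D 49.
D has quota 50.016 (lower 50, upper 51) but receives 49 — outside the quota interval.

D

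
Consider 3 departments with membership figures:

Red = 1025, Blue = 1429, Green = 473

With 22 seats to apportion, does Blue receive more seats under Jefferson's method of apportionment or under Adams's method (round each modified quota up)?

Jefferson: Red 8, Blue 11, Green 3.
Adams: Red 8, Blue 10, Green 4.
Blue gets 11 under Jefferson and 10 under Adams.

Jefferson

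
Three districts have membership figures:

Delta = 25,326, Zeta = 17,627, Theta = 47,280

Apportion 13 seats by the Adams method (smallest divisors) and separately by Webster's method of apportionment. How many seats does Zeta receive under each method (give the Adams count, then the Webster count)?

3 and 2

Adams: Delta 4, Zeta 3, Theta 6.
Webster: Delta 4, Zeta 2, Theta 7.
Zeta gets 3 under Adams and 2 under Webster.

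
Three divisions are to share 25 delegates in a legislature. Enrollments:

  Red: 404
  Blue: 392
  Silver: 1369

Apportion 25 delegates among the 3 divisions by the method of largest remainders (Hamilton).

Red 5, Blue 4, Silver 16

Standard divisor: 2165 ÷ 25 ≈ 86.6.
Standard quotas: Red 4.665, Blue 4.527, Silver 15.808.
Lower quotas: Red 4, Blue 4, Silver 15 (sum 23, leaving 2 seats).
Remainders in descending order: Silver 0.808, Red 0.665, Blue 0.527.
The surplus seats go to Silver, Red.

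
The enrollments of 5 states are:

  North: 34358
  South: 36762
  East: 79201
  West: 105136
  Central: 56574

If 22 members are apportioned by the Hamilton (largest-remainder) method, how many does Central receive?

4

Total 312031; standard divisor 312031/22 ≈ 14183.227.
Standard quotas: North 2.4224, South 2.5919, East 5.5841, West 7.4127, Central 3.9888.
Lower quotas: North 2, South 2, East 5, West 7, Central 3 (sum 19, leaving 3 seats).
Remainders in descending order: Central 0.9888, South 0.5919, East 0.5841, North 0.4224, West 0.4127.
The surplus seats go to Central, South, East.
Central receives 4.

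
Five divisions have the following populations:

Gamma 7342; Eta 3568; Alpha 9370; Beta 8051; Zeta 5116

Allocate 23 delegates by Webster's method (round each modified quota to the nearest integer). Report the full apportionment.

Standard divisor 33447/23 ≈ 1454.217; standard quotas: Gamma 5.049, Eta 2.454, Alpha 6.443, Beta 5.536, Zeta 3.518.
Rounding to the nearest integer gives Gamma 5, Eta 2, Alpha 6, Beta 6, Zeta 4 — total 23, matching the house size, so no adjustment is needed.

Gamma 5, Eta 2, Alpha 6, Beta 6, Zeta 4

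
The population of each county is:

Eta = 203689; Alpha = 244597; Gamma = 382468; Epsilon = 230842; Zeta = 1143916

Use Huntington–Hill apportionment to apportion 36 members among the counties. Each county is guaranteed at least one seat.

Eta 3, Alpha 4, Gamma 6, Epsilon 4, Zeta 19

With divisor 60436: modified quotas Eta 3.370, Alpha 4.047, Gamma 6.328, Epsilon 3.820, Zeta 18.928.
Geometric-mean thresholds: Eta √(3·4)=3.464, Alpha √(4·5)=4.472, Gamma √(6·7)=6.481, Epsilon √(3·4)=3.464, Zeta √(18·19)=18.493.
Each quota rounded against its threshold gives Eta 3, Alpha 4, Gamma 6, Epsilon 4, Zeta 19 (total 36).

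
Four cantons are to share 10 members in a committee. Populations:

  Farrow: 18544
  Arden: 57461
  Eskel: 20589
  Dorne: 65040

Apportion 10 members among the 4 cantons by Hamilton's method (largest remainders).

Farrow=1, Arden=4, Eskel=1, Dorne=4

Standard divisor: 161634 ÷ 10 ≈ 16163.4.
Standard quotas: Farrow 1.1473, Arden 3.5550, Eskel 1.2738, Dorne 4.0239.
Lower quotas: Farrow 1, Arden 3, Eskel 1, Dorne 4 (sum 9, leaving 1 seat).
Remainders in descending order: Arden 0.5550, Eskel 0.2738, Farrow 0.1473, Dorne 0.0239.
The surplus seat goes to Arden.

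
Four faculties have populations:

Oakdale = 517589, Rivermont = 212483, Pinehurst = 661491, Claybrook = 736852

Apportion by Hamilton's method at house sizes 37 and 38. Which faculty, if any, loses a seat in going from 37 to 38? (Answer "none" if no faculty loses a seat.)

none

At 37 seats: Oakdale 9, Rivermont 4, Pinehurst 11, Claybrook 13.
At 38 seats: Oakdale 9, Rivermont 4, Pinehurst 12, Claybrook 13.
No faculty's allocation decreased.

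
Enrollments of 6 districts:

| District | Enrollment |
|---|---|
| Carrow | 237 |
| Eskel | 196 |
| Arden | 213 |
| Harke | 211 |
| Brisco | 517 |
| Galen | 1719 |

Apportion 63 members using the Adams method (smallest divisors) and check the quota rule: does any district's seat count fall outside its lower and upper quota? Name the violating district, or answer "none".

Standard quotas: Carrow 4.827, Eskel 3.992, Arden 4.339, Harke 4.298, Brisco 10.531, Galen 35.014.
Adams allocation: Carrow 5, Eskel 4, Arden 5, Harke 5, Brisco 10, Galen 34.
Galen has quota 35.014 (lower 35, upper 36) but receives 34 — outside the quota interval.

Galen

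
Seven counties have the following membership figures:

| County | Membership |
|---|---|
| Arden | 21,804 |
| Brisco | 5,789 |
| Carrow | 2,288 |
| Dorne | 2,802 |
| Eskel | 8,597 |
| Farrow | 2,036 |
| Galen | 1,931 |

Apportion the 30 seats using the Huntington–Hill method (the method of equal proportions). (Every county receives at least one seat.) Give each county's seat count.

Arden 14, Brisco 4, Carrow 2, Dorne 2, Eskel 6, Farrow 1, Galen 1

With divisor 1537: modified quotas Arden 14.186, Brisco 3.766, Carrow 1.489, Dorne 1.823, Eskel 5.593, Farrow 1.325, Galen 1.256.
Geometric-mean thresholds: Arden √(14·15)=14.491, Brisco √(3·4)=3.464, Carrow √(1·2)=1.414, Dorne √(1·2)=1.414, Eskel √(5·6)=5.477, Farrow √(1·2)=1.414, Galen √(1·2)=1.414.
Each quota rounded against its threshold gives Arden 14, Brisco 4, Carrow 2, Dorne 2, Eskel 6, Farrow 1, Galen 1 (total 30).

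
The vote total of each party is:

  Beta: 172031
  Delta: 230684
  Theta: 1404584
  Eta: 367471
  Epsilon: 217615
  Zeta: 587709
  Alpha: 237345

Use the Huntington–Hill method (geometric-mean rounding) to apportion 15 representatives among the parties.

Beta 1; Delta 1; Theta 6; Eta 2; Epsilon 1; Zeta 3; Alpha 1

With divisor 228332: modified quotas Beta 0.753, Delta 1.010, Theta 6.151, Eta 1.609, Epsilon 0.953, Zeta 2.574, Alpha 1.039.
Geometric-mean thresholds: Beta (min 1), Delta √(1·2)=1.414, Theta √(6·7)=6.481, Eta √(1·2)=1.414, Epsilon (min 1), Zeta √(2·3)=2.449, Alpha √(1·2)=1.414.
Each quota rounded against its threshold gives Beta 1, Delta 1, Theta 6, Eta 2, Epsilon 1, Zeta 3, Alpha 1 (total 15).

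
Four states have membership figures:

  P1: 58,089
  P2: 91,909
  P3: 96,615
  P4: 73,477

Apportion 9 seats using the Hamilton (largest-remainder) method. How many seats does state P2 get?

The standard divisor is 320090/9 ≈ 35565.556.
Standard quotas: P1 1.6333, P2 2.5842, P3 2.7165, P4 2.0660.
Lower quotas: P1 1, P2 2, P3 2, P4 2 (sum 7, leaving 2 seats).
Remainders in descending order: P3 0.7165, P1 0.6333, P2 0.5842, P4 0.0660.
Largest remainders: P3, P1 receive the extra seats.
P2 receives 2.

2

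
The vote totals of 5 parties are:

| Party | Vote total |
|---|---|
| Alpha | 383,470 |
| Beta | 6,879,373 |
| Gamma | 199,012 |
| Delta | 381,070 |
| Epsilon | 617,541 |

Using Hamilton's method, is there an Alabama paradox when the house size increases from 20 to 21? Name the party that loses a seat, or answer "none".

Gamma

At 20 seats: Alpha 1, Beta 16, Gamma 1, Delta 1, Epsilon 1.
At 21 seats: Alpha 1, Beta 17, Gamma 0, Delta 1, Epsilon 2.
Gamma drops from 1 to 0.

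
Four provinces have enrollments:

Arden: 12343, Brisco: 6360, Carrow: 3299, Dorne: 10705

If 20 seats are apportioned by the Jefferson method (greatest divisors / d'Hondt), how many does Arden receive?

8

Standard divisor 32707/20 ≈ 1635.35; standard quotas: Arden 7.548, Brisco 3.889, Carrow 2.017, Dorne 6.546.
Rounding down gives 7, 3, 2, 6 = 18 seats, so the divisor must be adjusted.
With modified divisor 1536: modified quotas Arden 8.036, Brisco 4.141, Carrow 2.148, Dorne 6.969.
Rounding down: Arden 8, Brisco 4, Carrow 2, Dorne 6 (total 20).
Arden receives 8.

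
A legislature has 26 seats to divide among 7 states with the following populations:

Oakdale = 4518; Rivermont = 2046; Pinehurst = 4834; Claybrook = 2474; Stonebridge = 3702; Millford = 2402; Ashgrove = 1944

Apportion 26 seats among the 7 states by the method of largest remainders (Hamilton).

The standard divisor is 21920/26 ≈ 843.077.
Standard quotas: Oakdale 5.359, Rivermont 2.427, Pinehurst 5.734, Claybrook 2.934, Stonebridge 4.391, Millford 2.849, Ashgrove 2.306.
Lower quotas: Oakdale 5, Rivermont 2, Pinehurst 5, Claybrook 2, Stonebridge 4, Millford 2, Ashgrove 2 (sum 22, leaving 4 seats).
Remainders in descending order: Claybrook 0.934, Millford 0.849, Pinehurst 0.734, Rivermont 0.427, Stonebridge 0.391, Oakdale 0.359, Ashgrove 0.306.
Largest remainders: Claybrook, Millford, Pinehurst, Rivermont receive the extra seats.

Oakdale: 5; Rivermont: 3; Pinehurst: 6; Claybrook: 3; Stonebridge: 4; Millford: 3; Ashgrove: 2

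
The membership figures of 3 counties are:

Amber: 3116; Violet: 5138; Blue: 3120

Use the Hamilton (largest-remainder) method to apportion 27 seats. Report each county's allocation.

The standard divisor is 11374/27 ≈ 421.259.
Standard quotas: Amber 7.3969, Violet 12.1968, Blue 7.4064.
Lower quotas: Amber 7, Violet 12, Blue 7 (sum 26, leaving 1 seat).
Remainders in descending order: Blue 0.4064, Amber 0.3969, Violet 0.1968.
Largest remainder: Blue receives the extra seat.

Amber 7; Violet 12; Blue 8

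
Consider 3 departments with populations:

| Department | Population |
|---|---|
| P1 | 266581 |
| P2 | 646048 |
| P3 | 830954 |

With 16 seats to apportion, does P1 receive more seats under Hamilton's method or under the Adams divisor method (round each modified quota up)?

Adams

Hamilton: P1 2, P2 6, P3 8.
Adams: P1 3, P2 6, P3 7.
P1 gets 2 under Hamilton and 3 under Adams.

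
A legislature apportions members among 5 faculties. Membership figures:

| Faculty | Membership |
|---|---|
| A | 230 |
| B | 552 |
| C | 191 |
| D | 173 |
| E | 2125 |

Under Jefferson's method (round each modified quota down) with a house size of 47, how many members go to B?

Standard divisor 3271/47 ≈ 69.596; standard quotas: A 3.305, B 7.932, C 2.744, D 2.486, E 30.533.
Rounding down gives 3, 7, 2, 2, 30 = 44 seats, so the divisor must be adjusted.
With modified divisor 65: modified quotas A 3.538, B 8.492, C 2.938, D 2.662, E 32.692.
Rounding down: A 3, B 8, C 2, D 2, E 32 (total 47).
B receives 8.

8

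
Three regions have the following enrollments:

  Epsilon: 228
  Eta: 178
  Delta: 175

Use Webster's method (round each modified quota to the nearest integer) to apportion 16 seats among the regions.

Standard divisor 581/16 ≈ 36.312; standard quotas: Epsilon 6.279, Eta 4.902, Delta 4.819.
Rounding to the nearest integer gives Epsilon 6, Eta 5, Delta 5 — total 16, matching the house size, so no adjustment is needed.

Epsilon=6, Eta=5, Delta=5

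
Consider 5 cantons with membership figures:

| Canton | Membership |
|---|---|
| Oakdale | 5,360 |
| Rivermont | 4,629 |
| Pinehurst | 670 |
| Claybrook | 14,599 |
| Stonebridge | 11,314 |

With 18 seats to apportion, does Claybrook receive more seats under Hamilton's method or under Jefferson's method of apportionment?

Jefferson

Hamilton: Oakdale 3, Rivermont 2, Pinehurst 0, Claybrook 7, Stonebridge 6.
Jefferson: Oakdale 2, Rivermont 2, Pinehurst 0, Claybrook 8, Stonebridge 6.
Claybrook gets 7 under Hamilton and 8 under Jefferson.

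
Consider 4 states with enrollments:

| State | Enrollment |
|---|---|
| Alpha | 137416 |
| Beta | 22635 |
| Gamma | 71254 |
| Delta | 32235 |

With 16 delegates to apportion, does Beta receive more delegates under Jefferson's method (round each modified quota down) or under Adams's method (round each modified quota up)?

Jefferson: Alpha 9, Beta 1, Gamma 4, Delta 2.
Adams: Alpha 8, Beta 2, Gamma 4, Delta 2.
Beta gets 1 under Jefferson and 2 under Adams.

Adams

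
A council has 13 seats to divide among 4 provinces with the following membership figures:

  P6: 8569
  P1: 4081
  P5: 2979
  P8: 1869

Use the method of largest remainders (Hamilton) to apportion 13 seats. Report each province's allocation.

P6 6; P1 3; P5 2; P8 2

The standard divisor is 17498/13 = 1346.
Standard quotas: P6 6.3663, P1 3.0319, P5 2.2132, P8 1.3886.
Lower quotas: P6 6, P1 3, P5 2, P8 1 (sum 12, leaving 1 seat).
Remainders in descending order: P8 0.3886, P6 0.3663, P5 0.2132, P1 0.0319.
The surplus seat goes to P8.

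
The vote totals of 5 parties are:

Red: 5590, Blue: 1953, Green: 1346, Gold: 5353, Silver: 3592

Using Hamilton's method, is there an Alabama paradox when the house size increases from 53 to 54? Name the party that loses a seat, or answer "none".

none

At 53 seats: Red 16, Blue 6, Green 4, Gold 16, Silver 11.
At 54 seats: Red 17, Blue 6, Green 4, Gold 16, Silver 11.
No party's allocation decreased.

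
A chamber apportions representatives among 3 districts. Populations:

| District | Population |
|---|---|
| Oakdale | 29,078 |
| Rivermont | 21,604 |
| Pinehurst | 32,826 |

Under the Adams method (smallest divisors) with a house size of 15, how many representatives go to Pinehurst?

Standard divisor 83508/15 ≈ 5567.2; standard quotas: Oakdale 5.223, Rivermont 3.881, Pinehurst 5.896.
Rounding up gives 6, 4, 6 = 16 seats, so the divisor must be adjusted.
With modified divisor 6200: modified quotas Oakdale 4.690, Rivermont 3.485, Pinehurst 5.295.
Rounding up: Oakdale 5, Rivermont 4, Pinehurst 6 (total 15).
Pinehurst receives 6.

6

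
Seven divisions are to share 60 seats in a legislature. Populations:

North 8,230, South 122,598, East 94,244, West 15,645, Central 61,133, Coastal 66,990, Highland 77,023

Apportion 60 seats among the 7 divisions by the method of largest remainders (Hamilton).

Standard divisor: 445863 ÷ 60 ≈ 7431.05.
Standard quotas: North 1.1075, South 16.4981, East 12.6825, West 2.1054, Central 8.2267, Coastal 9.0149, Highland 10.3650.
Lower quotas: North 1, South 16, East 12, West 2, Central 8, Coastal 9, Highland 10 (sum 58, leaving 2 seats).
Remainders in descending order: East 0.6825, South 0.4981, Highland 0.3650, Central 0.2267, North 0.1075, West 0.1054, Coastal 0.0149.
The surplus seats go to East, South.

North=1; South=17; East=13; West=2; Central=8; Coastal=9; Highland=10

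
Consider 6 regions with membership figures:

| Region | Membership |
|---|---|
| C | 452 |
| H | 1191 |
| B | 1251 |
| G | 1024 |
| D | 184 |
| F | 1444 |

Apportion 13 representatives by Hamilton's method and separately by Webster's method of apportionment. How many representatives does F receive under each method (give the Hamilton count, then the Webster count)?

Hamilton: C 1, H 3, B 3, G 2, D 1, F 3.
Webster: C 1, H 3, B 3, G 2, D 0, F 4.
F gets 3 under Hamilton and 4 under Webster.

3 and 4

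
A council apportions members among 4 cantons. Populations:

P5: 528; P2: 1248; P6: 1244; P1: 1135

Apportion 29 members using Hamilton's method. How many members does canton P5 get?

Total 4155; standard divisor 4155/29 ≈ 143.276.
Standard quotas: P5 3.685, P2 8.710, P6 8.683, P1 7.922.
Lower quotas: P5 3, P2 8, P6 8, P1 7 (sum 26, leaving 3 seats).
Remainders in descending order: P1 0.922, P2 0.710, P5 0.685, P6 0.683.
The surplus seats go to P1, P2, P5.
P5 receives 4.

4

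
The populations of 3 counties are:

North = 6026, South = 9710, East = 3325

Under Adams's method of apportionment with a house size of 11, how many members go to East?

2

Standard divisor 19061/11 ≈ 1732.818; standard quotas: North 3.478, South 5.604, East 1.919.
Rounding up gives 4, 6, 2 = 12 seats, so the divisor must be adjusted.
With modified divisor 1980: modified quotas North 3.043, South 4.904, East 1.679.
Rounding up: North 4, South 5, East 2 (total 11).
East receives 2.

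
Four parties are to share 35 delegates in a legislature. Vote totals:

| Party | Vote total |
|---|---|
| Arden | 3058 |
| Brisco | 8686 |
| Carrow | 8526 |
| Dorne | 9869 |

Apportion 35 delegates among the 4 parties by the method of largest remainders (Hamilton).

Total 30139; standard divisor 30139/35 ≈ 861.114.
Standard quotas: Arden 3.5512, Brisco 10.0869, Carrow 9.9011, Dorne 11.4607.
Lower quotas: Arden 3, Brisco 10, Carrow 9, Dorne 11 (sum 33, leaving 2 seats).
Remainders in descending order: Carrow 0.9011, Arden 0.5512, Dorne 0.4607, Brisco 0.0869.
Largest remainders: Carrow, Arden receive the extra seats.

Arden 4, Brisco 10, Carrow 10, Dorne 11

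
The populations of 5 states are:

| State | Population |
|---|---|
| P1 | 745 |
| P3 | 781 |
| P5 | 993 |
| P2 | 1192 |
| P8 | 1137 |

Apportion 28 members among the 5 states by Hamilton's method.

P1=4, P3=4, P5=6, P2=7, P8=7

The standard divisor is 4848/28 ≈ 173.143.
Standard quotas: P1 4.303, P3 4.511, P5 5.735, P2 6.884, P8 6.567.
Lower quotas: P1 4, P3 4, P5 5, P2 6, P8 6 (sum 25, leaving 3 seats).
Remainders in descending order: P2 0.884, P5 0.735, P8 0.567, P3 0.511, P1 0.303.
Largest remainders: P2, P5, P8 receive the extra seats.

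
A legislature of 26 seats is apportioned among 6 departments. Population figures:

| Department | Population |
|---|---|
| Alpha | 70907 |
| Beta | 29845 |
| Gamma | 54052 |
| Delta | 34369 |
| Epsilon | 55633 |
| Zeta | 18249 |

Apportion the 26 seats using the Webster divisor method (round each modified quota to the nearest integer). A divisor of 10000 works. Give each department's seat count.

With modified divisor 10000: modified quotas Alpha 7.091, Beta 2.985, Gamma 5.405, Delta 3.437, Epsilon 5.563, Zeta 1.825.
Rounding to the nearest integer: Alpha 7, Beta 3, Gamma 5, Delta 3, Epsilon 6, Zeta 2 (total 26).

Alpha 7; Beta 3; Gamma 5; Delta 3; Epsilon 6; Zeta 2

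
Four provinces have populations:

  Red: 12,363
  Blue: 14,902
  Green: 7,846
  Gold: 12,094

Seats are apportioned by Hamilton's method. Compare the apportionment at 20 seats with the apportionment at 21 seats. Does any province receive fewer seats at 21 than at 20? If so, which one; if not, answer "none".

At 20 seats: Red 5, Blue 6, Green 4, Gold 5.
At 21 seats: Red 6, Blue 7, Green 3, Gold 5.
Green drops from 4 to 3.

Green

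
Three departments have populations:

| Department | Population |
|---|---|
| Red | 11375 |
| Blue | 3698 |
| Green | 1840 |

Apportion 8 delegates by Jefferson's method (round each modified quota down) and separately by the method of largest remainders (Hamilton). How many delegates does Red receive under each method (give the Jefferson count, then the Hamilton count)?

Jefferson: Red 6, Blue 2, Green 0.
Hamilton: Red 5, Blue 2, Green 1.
Red gets 6 under Jefferson and 5 under Hamilton.

6 and 5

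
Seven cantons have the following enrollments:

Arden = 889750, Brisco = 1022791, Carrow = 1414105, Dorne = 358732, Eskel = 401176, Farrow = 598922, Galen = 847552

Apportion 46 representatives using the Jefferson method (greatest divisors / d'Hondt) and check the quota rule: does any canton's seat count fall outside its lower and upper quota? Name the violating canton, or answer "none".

none

Standard quotas: Arden 7.397, Brisco 8.503, Carrow 11.756, Dorne 2.982, Eskel 3.335, Farrow 4.979, Galen 7.046.
Jefferson allocation: Arden 7, Brisco 9, Carrow 12, Dorne 3, Eskel 3, Farrow 5, Galen 7.
Every allocation lies between the lower and upper quota.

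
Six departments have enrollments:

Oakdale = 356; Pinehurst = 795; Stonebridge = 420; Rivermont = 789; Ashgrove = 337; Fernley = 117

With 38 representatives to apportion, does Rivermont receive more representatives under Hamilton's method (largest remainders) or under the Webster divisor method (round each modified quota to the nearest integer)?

Hamilton

Hamilton: Oakdale 5, Pinehurst 11, Stonebridge 6, Rivermont 11, Ashgrove 4, Fernley 1.
Webster: Oakdale 5, Pinehurst 11, Stonebridge 6, Rivermont 10, Ashgrove 4, Fernley 2.
Rivermont gets 11 under Hamilton and 10 under Webster.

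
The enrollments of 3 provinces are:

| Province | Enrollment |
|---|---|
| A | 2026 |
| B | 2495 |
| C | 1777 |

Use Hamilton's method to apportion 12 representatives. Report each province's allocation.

A: 4, B: 5, C: 3

Total 6298; standard divisor 6298/12 ≈ 524.833.
Standard quotas: A 3.860, B 4.754, C 3.386.
Lower quotas: A 3, B 4, C 3 (sum 10, leaving 2 seats).
Remainders in descending order: A 0.860, B 0.754, C 0.386.
The surplus seats go to A, B.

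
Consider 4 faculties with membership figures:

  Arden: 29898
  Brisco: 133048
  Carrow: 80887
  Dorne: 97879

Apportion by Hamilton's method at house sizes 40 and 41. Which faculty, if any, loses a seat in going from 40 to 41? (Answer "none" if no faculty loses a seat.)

Arden

At 40 seats: Arden 4, Brisco 16, Carrow 9, Dorne 11.
At 41 seats: Arden 3, Brisco 16, Carrow 10, Dorne 12.
Arden drops from 4 to 3.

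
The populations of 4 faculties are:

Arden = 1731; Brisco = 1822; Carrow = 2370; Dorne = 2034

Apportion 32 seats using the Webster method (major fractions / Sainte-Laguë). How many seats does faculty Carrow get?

10

Standard divisor 7957/32 ≈ 248.656; standard quotas: Arden 6.961, Brisco 7.327, Carrow 9.531, Dorne 8.180.
Rounding to the nearest integer gives Arden 7, Brisco 7, Carrow 10, Dorne 8 — total 32, matching the house size, so no adjustment is needed.
Carrow receives 10.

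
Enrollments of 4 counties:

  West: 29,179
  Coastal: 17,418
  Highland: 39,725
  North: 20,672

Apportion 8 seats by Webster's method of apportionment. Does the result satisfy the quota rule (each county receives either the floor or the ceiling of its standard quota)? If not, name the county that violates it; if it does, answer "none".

Standard quotas: West 2.182, Coastal 1.302, Highland 2.970, North 1.546.
Webster allocation: West 2, Coastal 1, Highland 3, North 2.
Every allocation lies between the lower and upper quota.

none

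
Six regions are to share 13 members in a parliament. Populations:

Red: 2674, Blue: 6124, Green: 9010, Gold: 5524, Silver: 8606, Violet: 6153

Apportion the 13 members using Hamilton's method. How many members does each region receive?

The standard divisor is 38091/13 ≈ 2930.077.
Standard quotas: Red 0.9126, Blue 2.0900, Green 3.0750, Gold 1.8853, Silver 2.9371, Violet 2.0999.
Lower quotas: Red 0, Blue 2, Green 3, Gold 1, Silver 2, Violet 2 (sum 10, leaving 3 seats).
Remainders in descending order: Silver 0.9371, Red 0.9126, Gold 0.8853, Violet 0.0999, Blue 0.0900, Green 0.0750.
The surplus seats go to Silver, Red, Gold.

Red=1, Blue=2, Green=3, Gold=2, Silver=3, Violet=2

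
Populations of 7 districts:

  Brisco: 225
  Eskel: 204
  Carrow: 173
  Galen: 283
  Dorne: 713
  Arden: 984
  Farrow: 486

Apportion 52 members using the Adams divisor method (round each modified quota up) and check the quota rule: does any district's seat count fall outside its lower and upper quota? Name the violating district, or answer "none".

Standard quotas: Brisco 3.814, Eskel 3.458, Carrow 2.932, Galen 4.797, Dorne 12.085, Arden 16.678, Farrow 8.237.
Adams allocation: Brisco 4, Eskel 4, Carrow 3, Galen 5, Dorne 12, Arden 16, Farrow 8.
Every allocation lies between the lower and upper quota.

none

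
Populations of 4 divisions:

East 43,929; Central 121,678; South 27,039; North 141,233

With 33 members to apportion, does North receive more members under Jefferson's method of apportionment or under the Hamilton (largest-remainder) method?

Jefferson: East 4, Central 12, South 2, North 15.
Hamilton: East 4, Central 12, South 3, North 14.
North gets 15 under Jefferson and 14 under Hamilton.

Jefferson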